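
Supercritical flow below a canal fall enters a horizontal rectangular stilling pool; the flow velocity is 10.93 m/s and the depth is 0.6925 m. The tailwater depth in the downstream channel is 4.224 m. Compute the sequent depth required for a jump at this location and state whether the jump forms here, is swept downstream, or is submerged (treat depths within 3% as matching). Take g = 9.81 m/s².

Fr₁ = V₁/√(g·y₁) = 10.93/√(9.81×0.6925) = 4.193.
Sequent-depth ratio: y₂/y₁ = ½[√(1 + 8Fr₁²) − 1] = ½[√141.68 − 1] = 5.452.
y₂ = 5.452 × 0.6925 = 3.775 m.
Tailwater y_tw = 4.224 m: y_tw > y₂, so the jump is submerged.

y₂ = 3.775 m; the jump is submerged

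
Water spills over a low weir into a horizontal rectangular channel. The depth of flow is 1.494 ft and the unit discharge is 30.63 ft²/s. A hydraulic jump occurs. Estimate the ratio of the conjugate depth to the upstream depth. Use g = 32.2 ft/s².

y₂/y₁ = 3.710

V₁ = q/y₁ = 30.63/1.494 = 20.50 ft/s. Fr₁ = V₁/√(g·y₁) = 20.50/√(32.2×1.494) = 2.956.
Sequent-depth ratio: y₂/y₁ = ½[√(1 + 8Fr₁²) − 1] = ½[√70.900 − 1] = 3.710.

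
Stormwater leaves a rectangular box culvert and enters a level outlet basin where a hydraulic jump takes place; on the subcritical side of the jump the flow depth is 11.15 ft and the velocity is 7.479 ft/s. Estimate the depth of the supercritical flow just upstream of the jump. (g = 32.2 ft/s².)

y₁ = 2.781 ft

Fr₂ = V₂/√(g·y₂) = 7.479/√(32.2×11.15) = 0.3947.
Since the conjugate-depth ratio holds either way, y₁/y₂ = ½[√(1 + 8Fr₂²) − 1] = ½[√2.2464 − 1] = 0.2494.
y₁ = 0.2494 × 11.15 = 2.781 ft.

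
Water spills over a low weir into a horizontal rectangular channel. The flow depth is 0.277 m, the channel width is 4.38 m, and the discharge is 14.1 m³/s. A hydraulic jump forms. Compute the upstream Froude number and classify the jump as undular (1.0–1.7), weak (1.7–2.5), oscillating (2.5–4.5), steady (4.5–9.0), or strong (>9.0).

q = Q/b = 14.1/4.38 = 3.22 m²/s; V₁ = q/y₁ = 11.6 m/s. Fr₁ = V₁/√(g·y₁) = 7.05.
Fr₁ = 7.05 lies in the steady range.

Fr₁ = 7.05; steady jump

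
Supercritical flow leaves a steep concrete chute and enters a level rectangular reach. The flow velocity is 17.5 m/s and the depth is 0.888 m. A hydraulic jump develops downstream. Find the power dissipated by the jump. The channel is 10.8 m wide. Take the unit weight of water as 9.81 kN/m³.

Fr₁ = V₁/√(g·y₁) = 17.5/√(9.81×0.888) = 5.93.
Conjugate-depth relation: y₂/y₁ = ½[√(1 + 8Fr₁²) − 1] = ½[√282.2 − 1] = 7.90.
y₂ = 7.90 × 0.888 = 7.02 m.
Head loss: ΔE = (y₂ − y₁)³/(4y₁y₂) = (7.02 − 0.888)³/(4×0.888×7.02) = 230/24.9 = 9.23 m.
q = V₁·y₁ = 17.5 × 0.888 = 15.5 m²/s. Q = q·b = 15.5 × 10.8 = 168 m³/s. P = γ·Q·ΔE = 9.81 × 168 × 9.23 = 15199 kW.

P = 15199 kW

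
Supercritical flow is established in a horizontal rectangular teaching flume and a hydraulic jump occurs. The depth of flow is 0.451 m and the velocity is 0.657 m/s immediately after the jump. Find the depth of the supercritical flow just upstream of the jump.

Fr₂ = V₂/√(g·y₂) = 0.657/√(9.81×0.451) = 0.312.
Since the conjugate-depth ratio holds either way, y₁/y₂ = ½[√(1 + 8Fr₂²) − 1] = ½[√1.781 − 1] = 0.167.
y₁ = 0.167 × 0.451 = 0.0754 m.

y₁ = 0.0754 m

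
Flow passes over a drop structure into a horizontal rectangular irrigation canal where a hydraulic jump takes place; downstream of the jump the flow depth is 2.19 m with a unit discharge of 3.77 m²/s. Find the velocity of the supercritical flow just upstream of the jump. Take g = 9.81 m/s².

V₂ = q/y₂ = 3.77/2.19 = 1.72 m/s; Fr₂ = V₂/√(g·y₂) = 0.371.
From the momentum equation (using Fr₂), y₁/y₂ = ½[√(1 + 8Fr₂²) − 1] = ½[√2.103 − 1] = 0.225.
y₁ = 0.225 × 2.19 = 0.493 m.
V₁ = q/y₁ = 3.77/0.493 = 7.65 m/s.

V₁ = 7.65 m/s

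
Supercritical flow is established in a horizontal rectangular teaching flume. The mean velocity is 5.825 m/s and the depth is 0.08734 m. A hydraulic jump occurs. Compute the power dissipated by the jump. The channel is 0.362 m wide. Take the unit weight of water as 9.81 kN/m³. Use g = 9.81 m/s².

P = 1.911 kW

Fr₁ = V₁/√(g·y₁) = 5.825/√(9.81×0.08734) = 6.293.
From the momentum equation for a rectangular channel, y₂/y₁ = ½[√(1 + 8Fr₁²) − 1] = ½[√317.81 − 1] = 8.414.
y₂ = 8.414 × 0.08734 = 0.7348 m.
Head loss: ΔE = (y₂ − y₁)³/(4y₁y₂) = (0.7348 − 0.08734)³/(4×0.08734×0.7348) = 0.2715/0.2567 = 1.057 m.
q = V₁·y₁ = 5.825 × 0.08734 = 0.5088 m²/s. Q = q·b = 0.5088 × 0.362 = 0.1842 m³/s. P = γ·Q·ΔE = 9.81 × 0.1842 × 1.057 = 1.911 kW.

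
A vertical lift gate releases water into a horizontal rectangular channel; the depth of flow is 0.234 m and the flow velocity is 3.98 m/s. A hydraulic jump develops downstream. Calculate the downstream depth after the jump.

Fr₁ = V₁/√(g·y₁) = 3.98/√(9.81×0.234) = 2.63.
Bélanger equation: y₂/y₁ = ½[√(1 + 8Fr₁²) − 1] = ½[√56.20 − 1] = 3.25.
y₂ = 3.25 × 0.234 = 0.760 m.

y₂ = 0.760 m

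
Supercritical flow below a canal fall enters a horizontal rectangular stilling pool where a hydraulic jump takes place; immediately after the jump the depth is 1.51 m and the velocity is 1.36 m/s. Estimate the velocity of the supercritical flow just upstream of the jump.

Fr₂ = V₂/√(g·y₂) = 1.36/√(9.81×1.51) = 0.353.
Applying the sequent-depth relation in reverse, y₁/y₂ = ½[√(1 + 8Fr₂²) − 1] = ½[√1.999 − 1] = 0.207.
y₁ = 0.207 × 1.51 = 0.312 m.
V₁ = q/y₁ = 2.05/0.312 = 6.57 m/s.

V₁ = 6.57 m/s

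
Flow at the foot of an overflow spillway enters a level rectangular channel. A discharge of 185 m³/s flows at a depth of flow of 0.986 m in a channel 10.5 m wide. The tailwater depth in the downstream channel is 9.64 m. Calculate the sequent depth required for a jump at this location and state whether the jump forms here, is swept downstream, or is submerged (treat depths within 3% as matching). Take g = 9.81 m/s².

y₂ = 7.53 m; the jump is submerged

q = Q/b = 185/10.5 = 17.6 m²/s; V₁ = q/y₁ = 17.9 m/s. Fr₁ = V₁/√(g·y₁) = 5.75.
By Bélanger, y₂/y₁ = ½[√(1 + 8Fr₁²) − 1] = ½[√265.1 − 1] = 7.64.
y₂ = 7.64 × 0.986 = 7.53 m.
Tailwater y_tw = 9.64 m: y_tw > y₂, so the jump is submerged.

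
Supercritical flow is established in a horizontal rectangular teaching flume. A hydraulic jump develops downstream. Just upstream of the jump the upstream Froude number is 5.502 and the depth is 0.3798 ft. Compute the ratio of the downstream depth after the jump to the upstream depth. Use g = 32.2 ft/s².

Fr₁ = 5.502 (given).
Bélanger equation: y₂/y₁ = ½[√(1 + 8Fr₁²) − 1] = ½[√243.18 − 1] = 7.297.

y₂/y₁ = 7.297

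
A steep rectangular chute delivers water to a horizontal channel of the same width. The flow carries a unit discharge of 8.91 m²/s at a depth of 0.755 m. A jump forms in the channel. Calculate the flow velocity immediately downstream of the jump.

V₁ = q/y₁ = 8.91/0.755 = 11.8 m/s. Fr₁ = V₁/√(g·y₁) = 11.8/√(9.81×0.755) = 4.34.
Conjugate-depth relation: y₂/y₁ = ½[√(1 + 8Fr₁²) − 1] = ½[√151.4 − 1] = 5.65.
y₂ = 5.65 × 0.755 = 4.27 m.
V₂ = q/y₂ = 8.91/4.27 = 2.09 m/s.

V₂ = 2.09 m/s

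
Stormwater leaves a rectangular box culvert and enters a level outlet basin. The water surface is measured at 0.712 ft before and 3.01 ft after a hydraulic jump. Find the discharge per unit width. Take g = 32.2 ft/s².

For a rectangular channel the momentum equation gives q² = ½·g·y₁·y₂·(y₁ + y₂) = ½×32.2×0.712×3.01×3.72 = 128.
q = √128 = 11.3 ft²/s.

q = 11.3 ft²/s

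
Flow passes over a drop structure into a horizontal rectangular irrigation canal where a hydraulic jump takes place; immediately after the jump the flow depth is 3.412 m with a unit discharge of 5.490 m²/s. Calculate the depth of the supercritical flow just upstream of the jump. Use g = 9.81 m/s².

y₁ = 0.4646 m

V₂ = q/y₂ = 5.490/3.412 = 1.609 m/s; Fr₂ = V₂/√(g·y₂) = 0.2781.
Since the conjugate-depth ratio holds either way, y₁/y₂ = ½[√(1 + 8Fr₂²) − 1] = ½[√1.6188 − 1] = 0.1362.
y₁ = 0.1362 × 3.412 = 0.4646 m.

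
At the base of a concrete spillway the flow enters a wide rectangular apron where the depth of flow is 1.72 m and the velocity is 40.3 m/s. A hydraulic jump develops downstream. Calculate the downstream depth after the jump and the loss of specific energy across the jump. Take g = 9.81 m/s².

Fr₁ = V₁/√(g·y₁) = 40.3/√(9.81×1.72) = 9.81.
Bélanger equation: y₂/y₁ = ½[√(1 + 8Fr₁²) − 1] = ½[√771.0 − 1] = 13.4.
y₂ = 13.4 × 1.72 = 23.0 m.
q = V₁·y₁ = 40.3 × 1.72 = 69.3 m²/s. V₂ = q/y₂ = 69.3/23.0 = 3.01 m/s. E₁ = y₁ + V₁²/2g = 84.5 m; E₂ = y₂ + V₂²/2g = 23.5 m. ΔE = E₁ − E₂ = 61.0 m.

y₂ = 23.0 m; ΔE = 61.0 m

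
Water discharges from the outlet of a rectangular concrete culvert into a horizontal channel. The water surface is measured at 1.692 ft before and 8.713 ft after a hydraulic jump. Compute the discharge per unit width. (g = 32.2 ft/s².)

For a rectangular channel the momentum equation gives q² = ½·g·y₁·y₂·(y₁ + y₂) = ½×32.2×1.692×8.713×10.40 = 2470.
q = √2470 = 49.70 ft²/s.

q = 49.70 ft²/s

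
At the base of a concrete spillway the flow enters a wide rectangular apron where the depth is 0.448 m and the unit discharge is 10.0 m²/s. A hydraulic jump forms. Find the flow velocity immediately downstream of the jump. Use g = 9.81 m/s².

V₁ = q/y₁ = 10.0/0.448 = 22.3 m/s. Fr₁ = V₁/√(g·y₁) = 22.3/√(9.81×0.448) = 10.6.
By Bélanger, y₂/y₁ = ½[√(1 + 8Fr₁²) − 1] = ½[√908.0 − 1] = 14.6.
y₂ = 14.6 × 0.448 = 6.53 m.
V₂ = q/y₂ = 10.0/6.53 = 1.53 m/s.

V₂ = 1.53 m/s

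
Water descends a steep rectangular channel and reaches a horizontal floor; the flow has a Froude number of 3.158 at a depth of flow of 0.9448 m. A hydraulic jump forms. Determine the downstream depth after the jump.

y₂ = 3.774 m

Fr₁ = 3.158 (given).
Bélanger equation: y₂/y₁ = ½[√(1 + 8Fr₁²) − 1] = ½[√80.784 − 1] = 3.994.
y₂ = 3.994 × 0.9448 = 3.774 m.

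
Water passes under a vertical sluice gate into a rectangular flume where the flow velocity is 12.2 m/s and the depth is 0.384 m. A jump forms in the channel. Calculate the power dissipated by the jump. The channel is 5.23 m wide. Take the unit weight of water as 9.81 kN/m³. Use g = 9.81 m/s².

Fr₁ = V₁/√(g·y₁) = 12.2/√(9.81×0.384) = 6.29.
Bélanger equation: y₂/y₁ = ½[√(1 + 8Fr₁²) − 1] = ½[√317.1 − 1] = 8.40.
y₂ = 8.40 × 0.384 = 3.23 m.
q = V₁·y₁ = 12.2 × 0.384 = 4.68 m²/s. V₂ = q/y₂ = 4.68/3.23 = 1.45 m/s. E₁ = y₁ + V₁²/2g = 7.97 m; E₂ = y₂ + V₂²/2g = 3.33 m. ΔE = E₁ − E₂ = 4.64 m.
Q = q·b = 4.68 × 5.23 = 24.5 m³/s. P = γ·Q·ΔE = 9.81 × 24.5 × 4.64 = 1114 kW.

P = 1114 kW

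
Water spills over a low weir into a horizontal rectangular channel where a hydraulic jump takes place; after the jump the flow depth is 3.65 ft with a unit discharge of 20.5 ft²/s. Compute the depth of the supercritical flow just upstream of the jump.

V₂ = q/y₂ = 20.5/3.65 = 5.62 ft/s; Fr₂ = V₂/√(g·y₂) = 0.518.
Since the conjugate-depth ratio holds either way, y₁/y₂ = ½[√(1 + 8Fr₂²) − 1] = ½[√3.147 − 1] = 0.387.
y₁ = 0.387 × 3.65 = 1.41 ft.

y₁ = 1.41 ft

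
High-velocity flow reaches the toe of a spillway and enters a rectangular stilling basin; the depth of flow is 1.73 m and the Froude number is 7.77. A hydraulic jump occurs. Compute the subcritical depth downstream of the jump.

Fr₁ = 7.77 (given).
From the momentum equation for a rectangular channel, y₂/y₁ = ½[√(1 + 8Fr₁²) − 1] = ½[√484.0 − 1] = 10.5.
y₂ = 10.5 × 1.73 = 18.2 m.

y₂ = 18.2 m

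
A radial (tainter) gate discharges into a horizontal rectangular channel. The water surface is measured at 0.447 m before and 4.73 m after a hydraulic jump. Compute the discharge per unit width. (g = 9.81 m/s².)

q = 7.33 m²/s

For a rectangular channel the momentum equation gives q² = ½·g·y₁·y₂·(y₁ + y₂) = ½×9.81×0.447×4.73×5.18 = 53.7.
q = √53.7 = 7.33 m²/s.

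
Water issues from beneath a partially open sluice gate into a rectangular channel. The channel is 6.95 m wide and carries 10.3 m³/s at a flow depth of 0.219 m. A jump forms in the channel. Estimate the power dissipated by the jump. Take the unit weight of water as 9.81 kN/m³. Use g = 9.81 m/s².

P = 118 kW

q = Q/b = 10.3/6.95 = 1.48 m²/s; V₁ = q/y₁ = 6.77 m/s. Fr₁ = V₁/√(g·y₁) = 4.62.
Bélanger equation: y₂/y₁ = ½[√(1 + 8Fr₁²) − 1] = ½[√171.5 − 1] = 6.05.
y₂ = 6.05 × 0.219 = 1.32 m.
V₂ = q/y₂ = 1.48/1.32 = 1.12 m/s. E₁ = y₁ + V₁²/2g = 2.55 m; E₂ = y₂ + V₂²/2g = 1.39 m. ΔE = E₁ − E₂ = 1.16 m.
P = γ·Q·ΔE = 9.81 × 10.3 × 1.16 = 118 kW.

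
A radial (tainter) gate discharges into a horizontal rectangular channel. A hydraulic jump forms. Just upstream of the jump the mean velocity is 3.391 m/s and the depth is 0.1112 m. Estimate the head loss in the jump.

Fr₁ = V₁/√(g·y₁) = 3.391/√(9.81×0.1112) = 3.247.
Conjugate-depth relation: y₂/y₁ = ½[√(1 + 8Fr₁²) − 1] = ½[√85.328 − 1] = 4.119.
y₂ = 4.119 × 0.1112 = 0.4580 m.
q = V₁·y₁ = 3.391 × 0.1112 = 0.3771 m²/s. V₂ = q/y₂ = 0.3771/0.4580 = 0.8233 m/s. E₁ = y₁ + V₁²/2g = 0.6973 m; E₂ = y₂ + V₂²/2g = 0.4925 m. ΔE = E₁ − E₂ = 0.2047 m.

ΔE = 0.2047 m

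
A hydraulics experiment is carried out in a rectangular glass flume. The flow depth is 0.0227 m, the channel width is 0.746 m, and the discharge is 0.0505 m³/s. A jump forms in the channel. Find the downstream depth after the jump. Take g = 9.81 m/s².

q = Q/b = 0.0505/0.746 = 0.0677 m²/s; V₁ = q/y₁ = 2.98 m/s. Fr₁ = V₁/√(g·y₁) = 6.32.
Bélanger equation: y₂/y₁ = ½[√(1 + 8Fr₁²) − 1] = ½[√320.5 − 1] = 8.45.
y₂ = 8.45 × 0.0227 = 0.192 m.

y₂ = 0.192 m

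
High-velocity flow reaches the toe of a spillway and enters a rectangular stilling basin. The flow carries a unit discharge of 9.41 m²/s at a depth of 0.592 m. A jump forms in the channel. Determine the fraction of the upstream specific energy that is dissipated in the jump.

ΔE/E₁ = 0.599 (59.9%)

V₁ = q/y₁ = 9.41/0.592 = 15.9 m/s. Fr₁ = V₁/√(g·y₁) = 15.9/√(9.81×0.592) = 6.60.
By Bélanger, y₂/y₁ = ½[√(1 + 8Fr₁²) − 1] = ½[√349.0 − 1] = 8.84.
y₂ = 8.84 × 0.592 = 5.23 m.
E₁ = y₁ + V₁²/2g = 13.5 m. ΔE = (y₂ − y₁)³/(4y₁y₂) = 8.07 m. ΔE/E₁ = 8.07/13.5 = 0.599.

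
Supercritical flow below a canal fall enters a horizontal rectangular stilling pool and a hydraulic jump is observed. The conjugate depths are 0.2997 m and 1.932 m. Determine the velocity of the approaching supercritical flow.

V₁ = 8.400 m/s

For a rectangular channel the momentum equation gives q² = ½·g·y₁·y₂·(y₁ + y₂) = ½×9.81×0.2997×1.932×2.232 = 6.338.
q = √6.338 = 2.518 m²/s.
V₁ = q/y₁ = 2.518/0.2997 = 8.400 m/s.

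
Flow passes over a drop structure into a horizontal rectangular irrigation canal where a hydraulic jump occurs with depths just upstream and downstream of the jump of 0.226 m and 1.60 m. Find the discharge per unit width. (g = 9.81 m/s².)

q = 1.80 m²/s

For a rectangular channel the momentum equation gives q² = ½·g·y₁·y₂·(y₁ + y₂) = ½×9.81×0.226×1.60×1.83 = 3.24.
q = √3.24 = 1.80 m²/s.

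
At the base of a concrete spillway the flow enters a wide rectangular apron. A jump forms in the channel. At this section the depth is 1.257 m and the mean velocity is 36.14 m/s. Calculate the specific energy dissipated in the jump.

Fr₁ = V₁/√(g·y₁) = 36.14/√(9.81×1.257) = 10.29.
From the momentum equation for a rectangular channel, y₂/y₁ = ½[√(1 + 8Fr₁²) − 1] = ½[√848.35 − 1] = 14.06.
y₂ = 14.06 × 1.257 = 17.68 m.
q = V₁·y₁ = 36.14 × 1.257 = 45.43 m²/s. V₂ = q/y₂ = 45.43/17.68 = 2.570 m/s. E₁ = y₁ + V₁²/2g = 67.83 m; E₂ = y₂ + V₂²/2g = 18.01 m. ΔE = E₁ − E₂ = 49.81 m.

ΔE = 49.81 m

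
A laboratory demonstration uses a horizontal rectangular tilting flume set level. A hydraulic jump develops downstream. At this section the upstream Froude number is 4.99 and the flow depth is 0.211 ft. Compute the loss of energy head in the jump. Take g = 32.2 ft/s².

ΔE = 1.39 ft

Fr₁ = 4.99 (given).
Bélanger equation: y₂/y₁ = ½[√(1 + 8Fr₁²) − 1] = ½[√200.2 − 1] = 6.57.
y₂ = 6.57 × 0.211 = 1.39 ft.
Head loss: ΔE = (y₂ − y₁)³/(4y₁y₂) = (1.39 − 0.211)³/(4×0.211×1.39) = 1.63/1.17 = 1.39 ft.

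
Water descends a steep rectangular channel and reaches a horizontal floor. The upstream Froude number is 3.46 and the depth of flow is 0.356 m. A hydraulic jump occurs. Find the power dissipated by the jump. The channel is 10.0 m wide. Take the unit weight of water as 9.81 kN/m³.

Fr₁ = 3.46 (given).
Sequent-depth ratio: y₂/y₁ = ½[√(1 + 8Fr₁²) − 1] = ½[√96.77 − 1] = 4.42.
y₂ = 4.42 × 0.356 = 1.57 m.
Head loss: ΔE = (y₂ − y₁)³/(4y₁y₂) = (1.57 − 0.356)³/(4×0.356×1.57) = 1.80/2.24 = 0.805 m.
V₁ = Fr₁·√(g·y₁) = 3.46×√(9.81×0.356) = 6.47 m/s; q = V₁·y₁ = 2.30 m²/s. Q = q·b = 2.30 × 10.0 = 23.0 m³/s. P = γ·Q·ΔE = 9.81 × 23.0 × 0.805 = 182 kW.

P = 182 kW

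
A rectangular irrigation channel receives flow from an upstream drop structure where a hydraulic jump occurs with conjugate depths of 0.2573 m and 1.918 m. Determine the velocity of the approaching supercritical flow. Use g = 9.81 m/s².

For a rectangular channel the momentum equation gives q² = ½·g·y₁·y₂·(y₁ + y₂) = ½×9.81×0.2573×1.918×2.175 = 5.266.
q = √5.266 = 2.295 m²/s.
V₁ = q/y₁ = 2.295/0.2573 = 8.918 m/s.

V₁ = 8.918 m/s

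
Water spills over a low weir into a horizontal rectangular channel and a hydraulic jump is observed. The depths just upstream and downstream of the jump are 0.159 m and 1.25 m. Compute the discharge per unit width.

For a rectangular channel the momentum equation gives q² = ½·g·y₁·y₂·(y₁ + y₂) = ½×9.81×0.159×1.25×1.41 = 1.37.
q = √1.37 = 1.17 m²/s.

q = 1.17 m²/s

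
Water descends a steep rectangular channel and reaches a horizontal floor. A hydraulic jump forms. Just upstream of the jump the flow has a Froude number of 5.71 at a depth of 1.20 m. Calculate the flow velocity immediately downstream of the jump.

Fr₁ = 5.71 (given).
Sequent-depth ratio: y₂/y₁ = ½[√(1 + 8Fr₁²) − 1] = ½[√261.8 − 1] = 7.59.
y₂ = 7.59 × 1.20 = 9.11 m.
V₁ = Fr₁·√(g·y₁) = 5.71×√(9.81×1.20) = 19.6 m/s; q = V₁·y₁ = 23.5 m²/s.
V₂ = q/y₂ = 23.5/9.11 = 2.58 m/s.

V₂ = 2.58 m/s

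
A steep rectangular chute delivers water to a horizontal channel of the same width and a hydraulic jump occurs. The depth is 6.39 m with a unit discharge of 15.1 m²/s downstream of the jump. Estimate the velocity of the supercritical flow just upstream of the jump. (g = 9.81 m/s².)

V₁ = 15.3 m/s

V₂ = q/y₂ = 15.1/6.39 = 2.36 m/s; Fr₂ = V₂/√(g·y₂) = 0.298.
Applying the sequent-depth relation in reverse, y₁/y₂ = ½[√(1 + 8Fr₂²) − 1] = ½[√1.713 − 1] = 0.154.
y₁ = 0.154 × 6.39 = 0.986 m.
V₁ = q/y₁ = 15.1/0.986 = 15.3 m/s.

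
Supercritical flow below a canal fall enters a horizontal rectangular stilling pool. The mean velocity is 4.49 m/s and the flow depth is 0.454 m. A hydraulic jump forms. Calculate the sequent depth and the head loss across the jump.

y₂ = 1.16 m; ΔE = 0.166 m

Fr₁ = V₁/√(g·y₁) = 4.49/√(9.81×0.454) = 2.13.
Conjugate-depth relation: y₂/y₁ = ½[√(1 + 8Fr₁²) − 1] = ½[√37.21 − 1] = 2.55.
y₂ = 2.55 × 0.454 = 1.16 m.
q = V₁·y₁ = 4.49 × 0.454 = 2.04 m²/s. V₂ = q/y₂ = 2.04/1.16 = 1.76 m/s. E₁ = y₁ + V₁²/2g = 1.48 m; E₂ = y₂ + V₂²/2g = 1.32 m. ΔE = E₁ − E₂ = 0.166 m.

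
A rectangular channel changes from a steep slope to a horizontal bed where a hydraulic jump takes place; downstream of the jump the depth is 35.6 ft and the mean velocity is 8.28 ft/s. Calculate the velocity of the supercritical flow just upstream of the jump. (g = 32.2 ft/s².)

V₁ = 76.7 ft/s

Fr₂ = V₂/√(g·y₂) = 8.28/√(32.2×35.6) = 0.245.
The Bélanger relation is symmetric: y₁/y₂ = ½[√(1 + 8Fr₂²) − 1] = ½[√1.478 − 1] = 0.108.
y₁ = 0.108 × 35.6 = 3.84 ft.
V₁ = q/y₁ = 295/3.84 = 76.7 ft/s.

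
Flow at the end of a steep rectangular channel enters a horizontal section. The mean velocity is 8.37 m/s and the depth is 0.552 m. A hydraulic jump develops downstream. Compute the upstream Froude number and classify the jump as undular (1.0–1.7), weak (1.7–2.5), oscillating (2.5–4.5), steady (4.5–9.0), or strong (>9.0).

Fr₁ = V₁/√(g·y₁) = 8.37/√(9.81×0.552) = 3.60.
Fr₁ = 3.60 lies in the oscillating range.

Fr₁ = 3.60; oscillating jump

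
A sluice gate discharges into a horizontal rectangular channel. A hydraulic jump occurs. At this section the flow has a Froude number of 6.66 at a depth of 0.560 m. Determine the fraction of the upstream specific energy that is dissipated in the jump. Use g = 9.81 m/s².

ΔE/E₁ = 0.603 (60.3%)

Fr₁ = 6.66 (given).
By Bélanger, y₂/y₁ = ½[√(1 + 8Fr₁²) − 1] = ½[√355.8 − 1] = 8.93.
y₂ = 8.93 × 0.560 = 5.00 m.
E₁ = y₁(1 + Fr₁²/2) = 0.560×(1 + 6.66²/2) = 13.0 m. ΔE = (y₂ − y₁)³/(4y₁y₂) = 7.82 m. ΔE/E₁ = 7.82/13.0 = 0.603.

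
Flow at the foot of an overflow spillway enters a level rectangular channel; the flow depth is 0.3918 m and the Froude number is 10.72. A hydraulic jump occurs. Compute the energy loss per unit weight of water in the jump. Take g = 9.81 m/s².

Fr₁ = 10.72 (given).
Sequent-depth ratio: y₂/y₁ = ½[√(1 + 8Fr₁²) − 1] = ½[√920.35 − 1] = 14.67.
y₂ = 14.67 × 0.3918 = 5.747 m.
Head loss: ΔE = (y₂ − y₁)³/(4y₁y₂) = (5.747 − 0.3918)³/(4×0.3918×5.747) = 153.6/9.007 = 17.05 m.

ΔE = 17.05 m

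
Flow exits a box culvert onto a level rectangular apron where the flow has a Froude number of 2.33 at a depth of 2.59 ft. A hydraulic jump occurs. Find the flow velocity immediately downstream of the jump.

V₂ = 7.51 ft/s

Fr₁ = 2.33 (given).
By Bélanger, y₂/y₁ = ½[√(1 + 8Fr₁²) − 1] = ½[√44.43 − 1] = 2.83.
y₂ = 2.83 × 2.59 = 7.34 ft.
V₁ = Fr₁·√(g·y₁) = 2.33×√(32.2×2.59) = 21.3 ft/s; q = V₁·y₁ = 55.1 ft²/s.
V₂ = q/y₂ = 55.1/7.34 = 7.51 ft/s.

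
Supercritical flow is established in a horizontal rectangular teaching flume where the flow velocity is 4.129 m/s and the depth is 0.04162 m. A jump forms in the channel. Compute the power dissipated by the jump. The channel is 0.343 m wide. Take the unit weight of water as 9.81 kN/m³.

P = 0.3116 kW

Fr₁ = V₁/√(g·y₁) = 4.129/√(9.81×0.04162) = 6.462.
Bélanger equation: y₂/y₁ = ½[√(1 + 8Fr₁²) − 1] = ½[√335.05 − 1] = 8.652.
y₂ = 8.652 × 0.04162 = 0.3601 m.
q = V₁·y₁ = 4.129 × 0.04162 = 0.1718 m²/s. V₂ = q/y₂ = 0.1718/0.3601 = 0.4772 m/s. E₁ = y₁ + V₁²/2g = 0.9106 m; E₂ = y₂ + V₂²/2g = 0.3717 m. ΔE = E₁ − E₂ = 0.5389 m.
Q = q·b = 0.1718 × 0.343 = 0.05894 m³/s. P = γ·Q·ΔE = 9.81 × 0.05894 × 0.5389 = 0.3116 kW.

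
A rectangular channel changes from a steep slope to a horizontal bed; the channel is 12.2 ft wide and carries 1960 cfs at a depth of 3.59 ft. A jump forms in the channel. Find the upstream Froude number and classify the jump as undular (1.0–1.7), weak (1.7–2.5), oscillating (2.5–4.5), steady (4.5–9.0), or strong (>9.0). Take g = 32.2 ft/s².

q = Q/b = 1960/12.2 = 161 ft²/s; V₁ = q/y₁ = 44.8 ft/s. Fr₁ = V₁/√(g·y₁) = 4.16.
Fr₁ = 4.16 lies in the oscillating range.

Fr₁ = 4.16; oscillating jump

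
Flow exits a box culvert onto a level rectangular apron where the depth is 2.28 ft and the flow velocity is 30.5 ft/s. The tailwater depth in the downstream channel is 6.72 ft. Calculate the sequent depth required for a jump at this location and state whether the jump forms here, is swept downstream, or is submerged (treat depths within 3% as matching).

Fr₁ = V₁/√(g·y₁) = 30.5/√(32.2×2.28) = 3.56.
Bélanger equation: y₂/y₁ = ½[√(1 + 8Fr₁²) − 1] = ½[√102.4 − 1] = 4.56.
y₂ = 4.56 × 2.28 = 10.4 ft.
Tailwater y_tw = 6.72 ft: y_tw < y₂, so the jump is swept downstream.

y₂ = 10.4 ft; the jump is swept downstream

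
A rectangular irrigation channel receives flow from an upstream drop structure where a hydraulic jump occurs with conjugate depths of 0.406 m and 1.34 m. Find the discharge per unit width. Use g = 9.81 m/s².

q = 2.16 m²/s

For a rectangular channel the momentum equation gives q² = ½·g·y₁·y₂·(y₁ + y₂) = ½×9.81×0.406×1.34×1.75 = 4.66.
q = √4.66 = 2.16 m²/s.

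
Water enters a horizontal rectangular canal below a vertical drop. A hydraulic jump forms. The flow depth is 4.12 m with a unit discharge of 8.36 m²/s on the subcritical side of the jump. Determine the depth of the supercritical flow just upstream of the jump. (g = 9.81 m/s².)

V₂ = q/y₂ = 8.36/4.12 = 2.03 m/s; Fr₂ = V₂/√(g·y₂) = 0.319.
Applying the sequent-depth relation in reverse, y₁/y₂ = ½[√(1 + 8Fr₂²) − 1] = ½[√1.815 − 1] = 0.174.
y₁ = 0.174 × 4.12 = 0.715 m.

y₁ = 0.715 m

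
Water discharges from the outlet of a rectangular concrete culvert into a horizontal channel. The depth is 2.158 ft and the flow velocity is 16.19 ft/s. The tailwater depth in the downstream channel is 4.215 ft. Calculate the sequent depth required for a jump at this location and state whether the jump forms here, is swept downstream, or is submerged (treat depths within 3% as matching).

Fr₁ = V₁/√(g·y₁) = 16.19/√(32.2×2.158) = 1.942.
Bélanger equation: y₂/y₁ = ½[√(1 + 8Fr₁²) − 1] = ½[√31.177 − 1] = 2.292.
y₂ = 2.292 × 2.158 = 4.946 ft.
Tailwater y_tw = 4.215 ft: y_tw < y₂, so the jump is swept downstream.

y₂ = 4.946 ft; the jump is swept downstream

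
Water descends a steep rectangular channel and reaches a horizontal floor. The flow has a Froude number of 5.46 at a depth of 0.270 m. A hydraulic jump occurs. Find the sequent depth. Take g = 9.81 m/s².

y₂ = 1.95 m

Fr₁ = 5.46 (given).
Bélanger equation: y₂/y₁ = ½[√(1 + 8Fr₁²) − 1] = ½[√239.5 − 1] = 7.24.
y₂ = 7.24 × 0.270 = 1.95 m.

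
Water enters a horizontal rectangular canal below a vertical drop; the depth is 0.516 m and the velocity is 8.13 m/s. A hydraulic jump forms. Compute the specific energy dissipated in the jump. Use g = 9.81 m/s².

ΔE = 1.34 m

Fr₁ = V₁/√(g·y₁) = 8.13/√(9.81×0.516) = 3.61.
From the momentum equation for a rectangular channel, y₂/y₁ = ½[√(1 + 8Fr₁²) − 1] = ½[√105.5 − 1] = 4.63.
y₂ = 4.63 × 0.516 = 2.39 m.
Head loss: ΔE = (y₂ − y₁)³/(4y₁y₂) = (2.39 − 0.516)³/(4×0.516×2.39) = 6.60/4.94 = 1.34 m.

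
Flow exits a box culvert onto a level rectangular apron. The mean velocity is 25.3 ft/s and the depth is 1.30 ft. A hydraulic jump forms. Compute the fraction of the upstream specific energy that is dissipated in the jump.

Fr₁ = V₁/√(g·y₁) = 25.3/√(32.2×1.30) = 3.91.
Sequent-depth ratio: y₂/y₁ = ½[√(1 + 8Fr₁²) − 1] = ½[√123.3 − 1] = 5.05.
y₂ = 5.05 × 1.30 = 6.57 ft.
E₁ = y₁ + V₁²/2g = 11.2 ft. ΔE = (y₂ − y₁)³/(4y₁y₂) = 4.28 ft. ΔE/E₁ = 4.28/11.2 = 0.381.

ΔE/E₁ = 0.381 (38.1%)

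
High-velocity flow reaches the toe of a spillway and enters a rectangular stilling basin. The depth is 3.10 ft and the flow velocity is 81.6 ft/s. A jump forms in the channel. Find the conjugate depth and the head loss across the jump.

y₂ = 34.3 ft; ΔE = 71.4 ft

Fr₁ = V₁/√(g·y₁) = 81.6/√(32.2×3.10) = 8.17.
From the momentum equation for a rectangular channel, y₂/y₁ = ½[√(1 + 8Fr₁²) − 1] = ½[√534.6 − 1] = 11.1.
y₂ = 11.1 × 3.10 = 34.3 ft.
q = V₁·y₁ = 81.6 × 3.10 = 253 ft²/s. V₂ = q/y₂ = 253/34.3 = 7.38 ft/s. E₁ = y₁ + V₁²/2g = 106 ft; E₂ = y₂ + V₂²/2g = 35.1 ft. ΔE = E₁ − E₂ = 71.4 ft.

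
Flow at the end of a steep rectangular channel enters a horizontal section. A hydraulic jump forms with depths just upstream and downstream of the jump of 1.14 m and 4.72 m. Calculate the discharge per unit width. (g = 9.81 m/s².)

For a rectangular channel the momentum equation gives q² = ½·g·y₁·y₂·(y₁ + y₂) = ½×9.81×1.14×4.72×5.86 = 155.
q = √155 = 12.4 m²/s.

q = 12.4 m²/s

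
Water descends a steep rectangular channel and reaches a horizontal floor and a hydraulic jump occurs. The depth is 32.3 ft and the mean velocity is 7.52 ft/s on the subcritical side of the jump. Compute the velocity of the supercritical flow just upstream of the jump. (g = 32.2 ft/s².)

V₁ = 76.0 ft/s

Fr₂ = V₂/√(g·y₂) = 7.52/√(32.2×32.3) = 0.233.
Since the conjugate-depth ratio holds either way, y₁/y₂ = ½[√(1 + 8Fr₂²) − 1] = ½[√1.435 − 1] = 0.0990.
y₁ = 0.0990 × 32.3 = 3.20 ft.
V₁ = q/y₁ = 243/3.20 = 76.0 ft/s.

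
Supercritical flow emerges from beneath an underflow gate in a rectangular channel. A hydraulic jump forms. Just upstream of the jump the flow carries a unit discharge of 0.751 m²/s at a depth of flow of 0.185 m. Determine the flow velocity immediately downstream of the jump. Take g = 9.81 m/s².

V₁ = q/y₁ = 0.751/0.185 = 4.06 m/s. Fr₁ = V₁/√(g·y₁) = 4.06/√(9.81×0.185) = 3.01.
Sequent-depth ratio: y₂/y₁ = ½[√(1 + 8Fr₁²) − 1] = ½[√73.64 − 1] = 3.79.
y₂ = 3.79 × 0.185 = 0.701 m.
V₂ = q/y₂ = 0.751/0.701 = 1.07 m/s.

V₂ = 1.07 m/s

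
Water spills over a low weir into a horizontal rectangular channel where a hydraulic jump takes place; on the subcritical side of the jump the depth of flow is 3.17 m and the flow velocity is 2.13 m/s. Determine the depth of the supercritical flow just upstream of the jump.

Fr₂ = V₂/√(g·y₂) = 2.13/√(9.81×3.17) = 0.382.
Applying the sequent-depth relation in reverse, y₁/y₂ = ½[√(1 + 8Fr₂²) − 1] = ½[√2.167 − 1] = 0.236.
y₁ = 0.236 × 3.17 = 0.748 m.

y₁ = 0.748 m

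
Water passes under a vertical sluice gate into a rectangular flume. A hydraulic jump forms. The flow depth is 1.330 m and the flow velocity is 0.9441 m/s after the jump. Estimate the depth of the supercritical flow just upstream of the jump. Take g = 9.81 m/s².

Fr₂ = V₂/√(g·y₂) = 0.9441/√(9.81×1.330) = 0.2614.
Applying the sequent-depth relation in reverse, y₁/y₂ = ½[√(1 + 8Fr₂²) − 1] = ½[√1.5465 − 1] = 0.1218.
y₁ = 0.1218 × 1.330 = 0.1620 m.

y₁ = 0.1620 m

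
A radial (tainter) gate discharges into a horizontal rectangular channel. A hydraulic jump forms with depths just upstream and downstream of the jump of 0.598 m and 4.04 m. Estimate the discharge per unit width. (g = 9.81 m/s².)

For a rectangular channel the momentum equation gives q² = ½·g·y₁·y₂·(y₁ + y₂) = ½×9.81×0.598×4.04×4.64 = 55.0.
q = √55.0 = 7.41 m²/s.

q = 7.41 m²/s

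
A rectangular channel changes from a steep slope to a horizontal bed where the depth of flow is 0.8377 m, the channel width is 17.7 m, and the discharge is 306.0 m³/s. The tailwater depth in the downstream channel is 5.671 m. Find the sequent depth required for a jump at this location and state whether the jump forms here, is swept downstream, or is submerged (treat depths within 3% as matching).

y₂ = 8.120 m; the jump is swept downstream

q = Q/b = 306.0/17.7 = 17.29 m²/s; V₁ = q/y₁ = 20.64 m/s. Fr₁ = V₁/√(g·y₁) = 7.199.
By Bélanger, y₂/y₁ = ½[√(1 + 8Fr₁²) − 1] = ½[√415.62 − 1] = 9.693.
y₂ = 9.693 × 0.8377 = 8.120 m.
Tailwater y_tw = 5.671 m: y_tw < y₂, so the jump is swept downstream.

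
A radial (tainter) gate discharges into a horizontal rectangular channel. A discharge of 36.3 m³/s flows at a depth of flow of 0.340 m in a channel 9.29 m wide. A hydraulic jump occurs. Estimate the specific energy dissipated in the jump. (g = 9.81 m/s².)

ΔE = 4.12 m

q = Q/b = 36.3/9.29 = 3.91 m²/s; V₁ = q/y₁ = 11.5 m/s. Fr₁ = V₁/√(g·y₁) = 6.29.
By Bélanger, y₂/y₁ = ½[√(1 + 8Fr₁²) − 1] = ½[√317.8 − 1] = 8.41.
y₂ = 8.41 × 0.340 = 2.86 m.
V₂ = q/y₂ = 3.91/2.86 = 1.37 m/s. E₁ = y₁ + V₁²/2g = 7.07 m; E₂ = y₂ + V₂²/2g = 2.96 m. ΔE = E₁ − E₂ = 4.12 m.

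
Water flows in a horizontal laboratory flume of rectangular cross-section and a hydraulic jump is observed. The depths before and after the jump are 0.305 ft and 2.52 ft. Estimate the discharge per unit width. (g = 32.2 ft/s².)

For a rectangular channel the momentum equation gives q² = ½·g·y₁·y₂·(y₁ + y₂) = ½×32.2×0.305×2.52×2.83 = 35.0.
q = √35.0 = 5.91 ft²/s.

q = 5.91 ft²/s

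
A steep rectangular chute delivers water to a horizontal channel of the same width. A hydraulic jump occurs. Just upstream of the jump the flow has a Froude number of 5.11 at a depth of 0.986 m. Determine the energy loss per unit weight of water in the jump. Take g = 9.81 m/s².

ΔE = 6.93 m

Fr₁ = 5.11 (given).
From the momentum equation for a rectangular channel, y₂/y₁ = ½[√(1 + 8Fr₁²) − 1] = ½[√209.9 − 1] = 6.74.
y₂ = 6.74 × 0.986 = 6.65 m.
V₁ = Fr₁·√(g·y₁) = 5.11×√(9.81×0.986) = 15.9 m/s; q = V₁·y₁ = 15.7 m²/s. V₂ = q/y₂ = 15.7/6.65 = 2.36 m/s. E₁ = y₁ + V₁²/2g = 13.9 m; E₂ = y₂ + V₂²/2g = 6.93 m. ΔE = E₁ − E₂ = 6.93 m.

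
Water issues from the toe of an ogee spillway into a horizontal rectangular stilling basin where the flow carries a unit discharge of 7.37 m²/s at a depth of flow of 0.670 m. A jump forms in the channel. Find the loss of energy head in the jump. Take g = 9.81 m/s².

V₁ = q/y₁ = 7.37/0.670 = 11.0 m/s. Fr₁ = V₁/√(g·y₁) = 11.0/√(9.81×0.670) = 4.29.
Conjugate-depth relation: y₂/y₁ = ½[√(1 + 8Fr₁²) − 1] = ½[√148.3 − 1] = 5.59.
y₂ = 5.59 × 0.670 = 3.74 m.
Head loss: ΔE = (y₂ − y₁)³/(4y₁y₂) = (3.74 − 0.670)³/(4×0.670×3.74) = 29.1/10.0 = 2.90 m.

ΔE = 2.90 m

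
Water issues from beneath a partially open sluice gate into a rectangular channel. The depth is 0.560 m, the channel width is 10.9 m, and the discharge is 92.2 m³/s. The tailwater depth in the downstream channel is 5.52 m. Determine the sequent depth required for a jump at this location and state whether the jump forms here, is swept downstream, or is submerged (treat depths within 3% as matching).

q = Q/b = 92.2/10.9 = 8.46 m²/s; V₁ = q/y₁ = 15.1 m/s. Fr₁ = V₁/√(g·y₁) = 6.44.
Sequent-depth ratio: y₂/y₁ = ½[√(1 + 8Fr₁²) − 1] = ½[√333.3 − 1] = 8.63.
y₂ = 8.63 × 0.560 = 4.83 m.
Tailwater y_tw = 5.52 m: y_tw > y₂, so the jump is submerged.

y₂ = 4.83 m; the jump is submerged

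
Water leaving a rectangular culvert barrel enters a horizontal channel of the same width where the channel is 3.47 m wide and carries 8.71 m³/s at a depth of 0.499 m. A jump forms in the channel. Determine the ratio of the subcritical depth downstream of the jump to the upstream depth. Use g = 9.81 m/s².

q = Q/b = 8.71/3.47 = 2.51 m²/s; V₁ = q/y₁ = 5.03 m/s. Fr₁ = V₁/√(g·y₁) = 2.27.
From the momentum equation for a rectangular channel, y₂/y₁ = ½[√(1 + 8Fr₁²) − 1] = ½[√42.35 − 1] = 2.75.

y₂/y₁ = 2.75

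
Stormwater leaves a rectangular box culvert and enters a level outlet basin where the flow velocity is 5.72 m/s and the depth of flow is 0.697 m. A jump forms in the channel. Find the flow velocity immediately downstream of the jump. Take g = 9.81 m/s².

V₂ = 2.17 m/s

Fr₁ = V₁/√(g·y₁) = 5.72/√(9.81×0.697) = 2.19.
Bélanger equation: y₂/y₁ = ½[√(1 + 8Fr₁²) − 1] = ½[√39.28 − 1] = 2.63.
y₂ = 2.63 × 0.697 = 1.84 m.
q = V₁·y₁ = 5.72 × 0.697 = 3.99 m²/s.
V₂ = q/y₂ = 3.99/1.84 = 2.17 m/s.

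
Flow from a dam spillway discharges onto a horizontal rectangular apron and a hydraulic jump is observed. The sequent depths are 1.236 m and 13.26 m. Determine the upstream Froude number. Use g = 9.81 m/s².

Fr₁ = 7.932

For a rectangular channel the momentum equation gives q² = ½·g·y₁·y₂·(y₁ + y₂) = ½×9.81×1.236×13.26×14.50 = 1165.
q = √1165 = 34.14 m²/s.
V₁ = q/y₁ = 27.62 m/s; Fr₁ = V₁/√(g·y₁) = 7.932.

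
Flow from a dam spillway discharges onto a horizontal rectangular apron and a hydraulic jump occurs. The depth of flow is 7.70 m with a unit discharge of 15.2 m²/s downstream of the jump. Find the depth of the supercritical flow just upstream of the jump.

y₁ = 0.726 m

V₂ = q/y₂ = 15.2/7.70 = 1.97 m/s; Fr₂ = V₂/√(g·y₂) = 0.227.
Since the conjugate-depth ratio holds either way, y₁/y₂ = ½[√(1 + 8Fr₂²) − 1] = ½[√1.413 − 1] = 0.0943.
y₁ = 0.0943 × 7.70 = 0.726 m.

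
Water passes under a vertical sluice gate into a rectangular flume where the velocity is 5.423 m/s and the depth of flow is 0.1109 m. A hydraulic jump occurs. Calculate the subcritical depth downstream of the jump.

Fr₁ = V₁/√(g·y₁) = 5.423/√(9.81×0.1109) = 5.199.
By Bélanger, y₂/y₁ = ½[√(1 + 8Fr₁²) − 1] = ½[√217.26 − 1] = 6.870.
y₂ = 6.870 × 0.1109 = 0.7619 m.

y₂ = 0.7619 m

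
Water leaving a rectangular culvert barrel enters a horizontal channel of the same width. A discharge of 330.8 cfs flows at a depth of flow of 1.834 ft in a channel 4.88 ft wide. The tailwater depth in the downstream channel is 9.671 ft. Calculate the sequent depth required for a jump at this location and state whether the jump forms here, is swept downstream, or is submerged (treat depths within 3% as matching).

q = Q/b = 330.8/4.88 = 67.79 ft²/s; V₁ = q/y₁ = 36.96 ft/s. Fr₁ = V₁/√(g·y₁) = 4.810.
Conjugate-depth relation: y₂/y₁ = ½[√(1 + 8Fr₁²) − 1] = ½[√186.07 − 1] = 6.320.
y₂ = 6.320 × 1.834 = 11.59 ft.
Tailwater y_tw = 9.671 ft: y_tw < y₂, so the jump is swept downstream.

y₂ = 11.59 ft; the jump is swept downstream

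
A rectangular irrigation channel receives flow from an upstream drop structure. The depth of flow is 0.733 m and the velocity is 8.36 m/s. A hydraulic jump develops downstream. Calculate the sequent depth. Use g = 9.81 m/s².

y₂ = 2.89 m

Fr₁ = V₁/√(g·y₁) = 8.36/√(9.81×0.733) = 3.12.
By Bélanger, y₂/y₁ = ½[√(1 + 8Fr₁²) − 1] = ½[√78.76 − 1] = 3.94.
y₂ = 3.94 × 0.733 = 2.89 m.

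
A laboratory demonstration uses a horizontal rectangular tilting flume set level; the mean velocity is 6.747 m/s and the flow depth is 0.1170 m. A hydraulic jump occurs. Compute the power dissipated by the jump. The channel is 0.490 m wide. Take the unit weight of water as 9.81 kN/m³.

P = 5.386 kW

Fr₁ = V₁/√(g·y₁) = 6.747/√(9.81×0.1170) = 6.298.
Sequent-depth ratio: y₂/y₁ = ½[√(1 + 8Fr₁²) − 1] = ½[√318.29 − 1] = 8.420.
y₂ = 8.420 × 0.1170 = 0.9852 m.
Head loss: ΔE = (y₂ − y₁)³/(4y₁y₂) = (0.9852 − 0.1170)³/(4×0.1170×0.9852) = 0.6544/0.4611 = 1.419 m.
q = V₁·y₁ = 6.747 × 0.1170 = 0.7894 m²/s. Q = q·b = 0.7894 × 0.490 = 0.3868 m³/s. P = γ·Q·ΔE = 9.81 × 0.3868 × 1.419 = 5.386 kW.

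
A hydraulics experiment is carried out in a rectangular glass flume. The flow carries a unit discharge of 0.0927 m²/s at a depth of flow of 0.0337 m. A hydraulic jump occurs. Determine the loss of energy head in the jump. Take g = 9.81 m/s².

V₁ = q/y₁ = 0.0927/0.0337 = 2.75 m/s. Fr₁ = V₁/√(g·y₁) = 2.75/√(9.81×0.0337) = 4.78.
Bélanger equation: y₂/y₁ = ½[√(1 + 8Fr₁²) − 1] = ½[√184.1 − 1] = 6.28.
y₂ = 6.28 × 0.0337 = 0.212 m.
V₂ = q/y₂ = 0.0927/0.212 = 0.438 m/s. E₁ = y₁ + V₁²/2g = 0.419 m; E₂ = y₂ + V₂²/2g = 0.222 m. ΔE = E₁ − E₂ = 0.198 m.

ΔE = 0.198 m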